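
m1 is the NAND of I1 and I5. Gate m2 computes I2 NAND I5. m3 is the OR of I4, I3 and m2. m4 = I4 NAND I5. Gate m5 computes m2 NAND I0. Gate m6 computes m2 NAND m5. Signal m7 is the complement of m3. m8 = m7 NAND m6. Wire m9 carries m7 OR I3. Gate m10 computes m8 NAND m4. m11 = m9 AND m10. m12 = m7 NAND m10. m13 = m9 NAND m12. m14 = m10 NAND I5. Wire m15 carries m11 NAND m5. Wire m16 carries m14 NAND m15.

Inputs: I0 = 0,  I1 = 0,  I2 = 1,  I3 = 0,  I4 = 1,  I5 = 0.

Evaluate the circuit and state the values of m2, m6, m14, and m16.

m2 = 1; m6 = 0; m14 = 1; m16 = 0

m2 = I2 NAND I5 = 1 NAND 0 = 1
m3 = I4 OR I3 OR m2 = 1 OR 0 OR 1 = 1
m4 = I4 NAND I5 = 1 NAND 0 = 1
m5 = m2 NAND I0 = 1 NAND 0 = 1
m6 = m2 NAND m5 = 1 NAND 1 = 0
m7 = NOT m3 = NOT 1 = 0
m8 = m7 NAND m6 = 0 NAND 0 = 1
m9 = m7 OR I3 = 0 OR 0 = 0
m10 = m8 NAND m4 = 1 NAND 1 = 0
m11 = m9 AND m10 = 0 AND 0 = 0
m14 = m10 NAND I5 = 0 NAND 0 = 1
m15 = m11 NAND m5 = 0 NAND 1 = 1
m16 = m14 NAND m15 = 1 NAND 1 = 0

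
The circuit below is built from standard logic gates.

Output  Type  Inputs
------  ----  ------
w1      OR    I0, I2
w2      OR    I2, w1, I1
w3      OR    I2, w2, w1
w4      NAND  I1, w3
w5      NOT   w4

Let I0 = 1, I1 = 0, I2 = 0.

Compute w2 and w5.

w2 = 1; w5 = 0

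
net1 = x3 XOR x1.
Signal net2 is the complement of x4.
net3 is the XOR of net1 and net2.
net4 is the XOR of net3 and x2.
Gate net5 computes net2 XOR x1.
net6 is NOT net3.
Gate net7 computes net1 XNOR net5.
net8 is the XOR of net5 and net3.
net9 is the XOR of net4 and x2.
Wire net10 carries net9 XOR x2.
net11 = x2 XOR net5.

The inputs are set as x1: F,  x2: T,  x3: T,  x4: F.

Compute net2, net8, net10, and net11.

net2 = T  net8 = T  net10 = T  net11 = F

net1 = x3 XOR x1 = T XOR F = T
net2 = NOT x4 = NOT F = T
net3 = net1 XOR net2 = T XOR T = F
net4 = net3 XOR x2 = F XOR T = T
net5 = net2 XOR x1 = T XOR F = T
net8 = net5 XOR net3 = T XOR F = T
net9 = net4 XOR x2 = T XOR T = F
net10 = net9 XOR x2 = F XOR T = T
net11 = x2 XOR net5 = T XOR T = F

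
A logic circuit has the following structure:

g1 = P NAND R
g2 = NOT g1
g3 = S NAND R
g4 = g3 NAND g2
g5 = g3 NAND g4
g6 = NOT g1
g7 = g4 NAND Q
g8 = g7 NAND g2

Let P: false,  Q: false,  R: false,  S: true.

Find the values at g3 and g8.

g3 = true, g8 = true

g1 = P NAND R = false NAND false = true
g2 = NOT g1 = NOT true = false
g3 = S NAND R = true NAND false = true
g4 = g3 NAND g2 = true NAND false = true
g7 = g4 NAND Q = true NAND false = true
g8 = g7 NAND g2 = true NAND false = true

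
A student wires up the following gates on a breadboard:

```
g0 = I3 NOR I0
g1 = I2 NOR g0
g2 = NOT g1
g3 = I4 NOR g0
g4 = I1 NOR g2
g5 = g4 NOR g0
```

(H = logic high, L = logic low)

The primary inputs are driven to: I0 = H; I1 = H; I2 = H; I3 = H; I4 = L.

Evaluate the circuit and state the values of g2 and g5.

g0 = I3 NOR I0 = H NOR H = L
g1 = I2 NOR g0 = H NOR L = L
g2 = NOT g1 = NOT L = H
g4 = I1 NOR g2 = H NOR H = L
g5 = g4 NOR g0 = L NOR L = H

g2 = H  g5 = H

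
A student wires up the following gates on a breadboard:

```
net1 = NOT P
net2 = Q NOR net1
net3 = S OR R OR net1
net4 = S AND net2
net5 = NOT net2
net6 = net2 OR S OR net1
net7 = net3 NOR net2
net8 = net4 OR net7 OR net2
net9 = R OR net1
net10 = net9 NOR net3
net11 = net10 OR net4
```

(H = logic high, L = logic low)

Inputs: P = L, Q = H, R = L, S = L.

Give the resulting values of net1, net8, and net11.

net1 = H, net8 = L, net11 = L

net1 = NOT P = NOT L = H
net2 = Q NOR net1 = H NOR H = L
net3 = S OR R OR net1 = L OR L OR H = H
net4 = S AND net2 = L AND L = L
net7 = net3 NOR net2 = H NOR L = L
net8 = net4 OR net7 OR net2 = L OR L OR L = L
net9 = R OR net1 = L OR H = H
net10 = net9 NOR net3 = H NOR H = L
net11 = net10 OR net4 = L OR L = L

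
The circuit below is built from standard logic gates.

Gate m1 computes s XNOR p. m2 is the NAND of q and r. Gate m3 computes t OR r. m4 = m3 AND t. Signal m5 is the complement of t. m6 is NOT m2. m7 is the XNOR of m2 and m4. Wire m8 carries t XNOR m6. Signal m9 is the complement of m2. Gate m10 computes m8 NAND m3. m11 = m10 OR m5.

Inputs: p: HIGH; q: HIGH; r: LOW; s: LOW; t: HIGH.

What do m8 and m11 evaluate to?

m8 = LOW, m11 = HIGH

m2 = q NAND r = HIGH NAND LOW = HIGH
m3 = t OR r = HIGH OR LOW = HIGH
m5 = NOT t = NOT HIGH = LOW
m6 = NOT m2 = NOT HIGH = LOW
m8 = t XNOR m6 = HIGH XNOR LOW = LOW
m10 = m8 NAND m3 = LOW NAND HIGH = HIGH
m11 = m10 OR m5 = HIGH OR LOW = HIGH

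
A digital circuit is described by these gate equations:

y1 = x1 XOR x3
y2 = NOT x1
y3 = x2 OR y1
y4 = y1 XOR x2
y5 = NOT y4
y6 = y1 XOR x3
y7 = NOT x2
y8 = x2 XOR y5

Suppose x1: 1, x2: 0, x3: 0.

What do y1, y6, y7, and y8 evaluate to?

y1 = 1, y6 = 1, y7 = 1, y8 = 0

y1 = x1 XOR x3 = 1 XOR 0 = 1
y4 = y1 XOR x2 = 1 XOR 0 = 1
y5 = NOT y4 = NOT 1 = 0
y6 = y1 XOR x3 = 1 XOR 0 = 1
y7 = NOT x2 = NOT 0 = 1
y8 = x2 XOR y5 = 0 XOR 0 = 0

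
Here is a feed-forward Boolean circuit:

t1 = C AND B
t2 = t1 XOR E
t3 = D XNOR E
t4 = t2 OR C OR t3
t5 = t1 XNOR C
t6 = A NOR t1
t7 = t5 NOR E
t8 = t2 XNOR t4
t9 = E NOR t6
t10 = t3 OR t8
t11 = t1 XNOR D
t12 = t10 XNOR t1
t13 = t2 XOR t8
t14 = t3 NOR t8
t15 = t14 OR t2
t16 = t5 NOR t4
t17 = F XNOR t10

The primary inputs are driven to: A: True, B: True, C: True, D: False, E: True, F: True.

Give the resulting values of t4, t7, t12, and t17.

t4 = True  t7 = False  t12 = False  t17 = False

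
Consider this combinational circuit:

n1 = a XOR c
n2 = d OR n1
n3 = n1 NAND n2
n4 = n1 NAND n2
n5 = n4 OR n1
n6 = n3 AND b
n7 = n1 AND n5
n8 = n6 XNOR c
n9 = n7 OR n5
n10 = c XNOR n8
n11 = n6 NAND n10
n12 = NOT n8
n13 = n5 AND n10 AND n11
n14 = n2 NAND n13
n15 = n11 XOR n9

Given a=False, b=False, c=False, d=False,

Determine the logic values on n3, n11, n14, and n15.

n3 = True; n11 = True; n14 = True; n15 = False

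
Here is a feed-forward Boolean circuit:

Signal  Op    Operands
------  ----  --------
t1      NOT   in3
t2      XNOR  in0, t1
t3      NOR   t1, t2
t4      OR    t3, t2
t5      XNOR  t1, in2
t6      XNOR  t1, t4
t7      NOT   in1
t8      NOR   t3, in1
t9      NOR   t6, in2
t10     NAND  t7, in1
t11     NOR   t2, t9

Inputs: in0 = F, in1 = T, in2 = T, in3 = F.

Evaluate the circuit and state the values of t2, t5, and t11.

t1 = NOT in3 = NOT F = T
t2 = in0 XNOR t1 = F XNOR T = F
t3 = t1 NOR t2 = T NOR F = F
t4 = t3 OR t2 = F OR F = F
t5 = t1 XNOR in2 = T XNOR T = T
t6 = t1 XNOR t4 = T XNOR F = F
t9 = t6 NOR in2 = F NOR T = F
t11 = t2 NOR t9 = F NOR F = T

t2 = F  t5 = T  t11 = T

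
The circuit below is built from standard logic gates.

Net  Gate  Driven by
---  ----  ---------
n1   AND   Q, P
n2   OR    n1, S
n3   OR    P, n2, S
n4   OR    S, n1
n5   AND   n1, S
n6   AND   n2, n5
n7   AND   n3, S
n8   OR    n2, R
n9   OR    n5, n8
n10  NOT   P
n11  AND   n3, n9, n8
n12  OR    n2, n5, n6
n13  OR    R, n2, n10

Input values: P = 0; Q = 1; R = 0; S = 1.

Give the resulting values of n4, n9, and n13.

n1 = Q AND P = 1 AND 0 = 0
n2 = n1 OR S = 0 OR 1 = 1
n4 = S OR n1 = 1 OR 0 = 1
n5 = n1 AND S = 0 AND 1 = 0
n8 = n2 OR R = 1 OR 0 = 1
n9 = n5 OR n8 = 0 OR 1 = 1
n10 = NOT P = NOT 0 = 1
n13 = R OR n2 OR n10 = 0 OR 1 OR 1 = 1

n4 = 1, n9 = 1, n13 = 1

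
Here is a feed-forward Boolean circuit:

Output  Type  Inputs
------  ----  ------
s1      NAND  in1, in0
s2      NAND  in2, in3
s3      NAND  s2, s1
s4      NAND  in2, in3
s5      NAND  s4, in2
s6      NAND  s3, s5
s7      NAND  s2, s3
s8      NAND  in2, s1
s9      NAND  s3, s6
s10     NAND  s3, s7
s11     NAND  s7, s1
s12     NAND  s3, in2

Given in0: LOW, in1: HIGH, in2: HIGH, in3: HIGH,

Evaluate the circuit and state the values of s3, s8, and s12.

s1 = in1 NAND in0 = HIGH NAND LOW = HIGH
s2 = in2 NAND in3 = HIGH NAND HIGH = LOW
s3 = s2 NAND s1 = LOW NAND HIGH = HIGH
s8 = in2 NAND s1 = HIGH NAND HIGH = LOW
s12 = s3 NAND in2 = HIGH NAND HIGH = LOW

s3 = HIGH, s8 = LOW, s12 = LOW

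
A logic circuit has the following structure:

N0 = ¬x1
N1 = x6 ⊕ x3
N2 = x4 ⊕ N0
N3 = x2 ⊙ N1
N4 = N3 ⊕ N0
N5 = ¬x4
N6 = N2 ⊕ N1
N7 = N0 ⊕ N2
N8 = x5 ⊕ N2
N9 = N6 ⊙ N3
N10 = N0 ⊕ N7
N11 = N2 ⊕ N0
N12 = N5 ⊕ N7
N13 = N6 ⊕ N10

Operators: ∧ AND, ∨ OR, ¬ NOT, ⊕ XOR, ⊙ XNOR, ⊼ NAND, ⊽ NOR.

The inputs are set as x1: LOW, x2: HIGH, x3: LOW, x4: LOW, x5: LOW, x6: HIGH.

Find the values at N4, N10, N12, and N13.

N4 = LOW, N10 = HIGH, N12 = HIGH, N13 = HIGH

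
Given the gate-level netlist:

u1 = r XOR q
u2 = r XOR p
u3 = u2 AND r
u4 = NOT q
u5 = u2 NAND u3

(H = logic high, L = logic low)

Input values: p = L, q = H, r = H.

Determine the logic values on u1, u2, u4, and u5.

u1 = r XOR q = H XOR H = L
u2 = r XOR p = H XOR L = H
u3 = u2 AND r = H AND H = H
u4 = NOT q = NOT H = L
u5 = u2 NAND u3 = H NAND H = L

u1 = L, u2 = H, u4 = L, u5 = L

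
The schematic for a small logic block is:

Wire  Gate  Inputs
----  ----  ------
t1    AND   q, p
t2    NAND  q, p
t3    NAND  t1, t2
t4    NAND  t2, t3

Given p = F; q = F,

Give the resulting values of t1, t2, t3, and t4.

t1 = F, t2 = T, t3 = T, t4 = F

t1 = q AND p = F AND F = F
t2 = q NAND p = F NAND F = T
t3 = t1 NAND t2 = F NAND T = T
t4 = t2 NAND t3 = T NAND T = F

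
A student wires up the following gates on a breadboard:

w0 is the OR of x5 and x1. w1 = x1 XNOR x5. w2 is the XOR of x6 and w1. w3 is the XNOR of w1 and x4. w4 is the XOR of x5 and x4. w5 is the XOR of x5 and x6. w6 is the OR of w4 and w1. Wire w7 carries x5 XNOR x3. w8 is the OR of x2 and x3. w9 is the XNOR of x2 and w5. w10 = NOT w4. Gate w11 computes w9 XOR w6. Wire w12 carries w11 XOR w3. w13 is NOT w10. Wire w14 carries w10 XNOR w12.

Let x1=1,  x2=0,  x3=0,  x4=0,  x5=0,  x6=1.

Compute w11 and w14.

w11 = 0; w14 = 1

w1 = x1 XNOR x5 = 1 XNOR 0 = 0
w3 = w1 XNOR x4 = 0 XNOR 0 = 1
w4 = x5 XOR x4 = 0 XOR 0 = 0
w5 = x5 XOR x6 = 0 XOR 1 = 1
w6 = w4 OR w1 = 0 OR 0 = 0
w9 = x2 XNOR w5 = 0 XNOR 1 = 0
w10 = NOT w4 = NOT 0 = 1
w11 = w9 XOR w6 = 0 XOR 0 = 0
w12 = w11 XOR w3 = 0 XOR 1 = 1
w14 = w10 XNOR w12 = 1 XNOR 1 = 1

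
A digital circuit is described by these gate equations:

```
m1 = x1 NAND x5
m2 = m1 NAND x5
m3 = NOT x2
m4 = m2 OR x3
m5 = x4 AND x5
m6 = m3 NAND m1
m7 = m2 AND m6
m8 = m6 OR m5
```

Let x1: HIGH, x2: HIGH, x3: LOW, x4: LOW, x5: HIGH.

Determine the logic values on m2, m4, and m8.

m1 = x1 NAND x5 = HIGH NAND HIGH = LOW
m2 = m1 NAND x5 = LOW NAND HIGH = HIGH
m3 = NOT x2 = NOT HIGH = LOW
m4 = m2 OR x3 = HIGH OR LOW = HIGH
m5 = x4 AND x5 = LOW AND HIGH = LOW
m6 = m3 NAND m1 = LOW NAND LOW = HIGH
m8 = m6 OR m5 = HIGH OR LOW = HIGH

m2 = HIGH  m4 = HIGH  m8 = HIGH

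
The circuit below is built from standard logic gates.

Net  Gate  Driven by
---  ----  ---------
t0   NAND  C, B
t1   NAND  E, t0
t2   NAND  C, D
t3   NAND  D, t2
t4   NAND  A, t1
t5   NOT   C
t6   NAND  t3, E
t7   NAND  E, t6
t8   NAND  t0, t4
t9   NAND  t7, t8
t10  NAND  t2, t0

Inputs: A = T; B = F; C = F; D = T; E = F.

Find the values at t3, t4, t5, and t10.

t3 = F; t4 = F; t5 = T; t10 = F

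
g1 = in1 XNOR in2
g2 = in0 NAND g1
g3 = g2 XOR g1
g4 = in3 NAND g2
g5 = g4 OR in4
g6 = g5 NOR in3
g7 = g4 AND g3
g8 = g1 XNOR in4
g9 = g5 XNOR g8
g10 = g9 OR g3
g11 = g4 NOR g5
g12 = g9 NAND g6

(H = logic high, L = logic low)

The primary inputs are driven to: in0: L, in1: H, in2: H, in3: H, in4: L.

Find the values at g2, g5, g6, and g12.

g2 = H, g5 = L, g6 = L, g12 = H

g1 = in1 XNOR in2 = H XNOR H = H
g2 = in0 NAND g1 = L NAND H = H
g4 = in3 NAND g2 = H NAND H = L
g5 = g4 OR in4 = L OR L = L
g6 = g5 NOR in3 = L NOR H = L
g8 = g1 XNOR in4 = H XNOR L = L
g9 = g5 XNOR g8 = L XNOR L = H
g12 = g9 NAND g6 = H NAND L = H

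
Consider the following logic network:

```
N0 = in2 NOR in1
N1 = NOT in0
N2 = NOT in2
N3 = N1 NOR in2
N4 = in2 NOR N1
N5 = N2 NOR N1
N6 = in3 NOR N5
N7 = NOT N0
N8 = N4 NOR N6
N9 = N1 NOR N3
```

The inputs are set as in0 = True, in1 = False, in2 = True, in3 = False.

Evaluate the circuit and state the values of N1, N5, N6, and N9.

N1 = False, N5 = True, N6 = False, N9 = True

N1 = NOT in0 = NOT True = False
N2 = NOT in2 = NOT True = False
N3 = N1 NOR in2 = False NOR True = False
N5 = N2 NOR N1 = False NOR False = True
N6 = in3 NOR N5 = False NOR True = False
N9 = N1 NOR N3 = False NOR False = True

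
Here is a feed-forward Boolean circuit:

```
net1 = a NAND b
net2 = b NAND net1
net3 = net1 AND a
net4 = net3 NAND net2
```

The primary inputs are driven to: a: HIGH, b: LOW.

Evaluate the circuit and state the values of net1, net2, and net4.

net1 = HIGH, net2 = HIGH, net4 = LOW

net1 = a NAND b = HIGH NAND LOW = HIGH
net2 = b NAND net1 = LOW NAND HIGH = HIGH
net3 = net1 AND a = HIGH AND HIGH = HIGH
net4 = net3 NAND net2 = HIGH NAND HIGH = LOW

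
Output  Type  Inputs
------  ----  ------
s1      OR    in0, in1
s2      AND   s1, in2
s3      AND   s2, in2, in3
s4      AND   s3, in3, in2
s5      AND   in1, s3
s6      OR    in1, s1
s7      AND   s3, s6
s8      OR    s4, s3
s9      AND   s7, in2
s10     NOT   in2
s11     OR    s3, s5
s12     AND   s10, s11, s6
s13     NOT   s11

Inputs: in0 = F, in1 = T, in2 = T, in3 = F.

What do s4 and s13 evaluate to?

s4 = F  s13 = T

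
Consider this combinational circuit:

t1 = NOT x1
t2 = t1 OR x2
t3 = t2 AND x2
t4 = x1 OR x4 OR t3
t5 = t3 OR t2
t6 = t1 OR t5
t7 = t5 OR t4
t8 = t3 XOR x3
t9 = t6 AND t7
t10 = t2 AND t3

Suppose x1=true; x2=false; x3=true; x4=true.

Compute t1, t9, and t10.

t1 = false, t9 = false, t10 = false

t1 = NOT x1 = NOT true = false
t2 = t1 OR x2 = false OR false = false
t3 = t2 AND x2 = false AND false = false
t4 = x1 OR x4 OR t3 = true OR true OR false = true
t5 = t3 OR t2 = false OR false = false
t6 = t1 OR t5 = false OR false = false
t7 = t5 OR t4 = false OR true = true
t9 = t6 AND t7 = false AND true = false
t10 = t2 AND t3 = false AND false = false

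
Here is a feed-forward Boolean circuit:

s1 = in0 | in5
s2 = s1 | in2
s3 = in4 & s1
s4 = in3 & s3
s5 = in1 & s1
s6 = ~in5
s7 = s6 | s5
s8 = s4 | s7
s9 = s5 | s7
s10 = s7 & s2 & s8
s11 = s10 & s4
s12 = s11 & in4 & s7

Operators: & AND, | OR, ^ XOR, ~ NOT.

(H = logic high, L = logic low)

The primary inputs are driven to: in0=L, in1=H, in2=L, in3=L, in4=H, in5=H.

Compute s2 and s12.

s2 = H  s12 = L

s1 = in0 OR in5 = L OR H = H
s2 = s1 OR in2 = H OR L = H
s3 = in4 AND s1 = H AND H = H
s4 = in3 AND s3 = L AND H = L
s5 = in1 AND s1 = H AND H = H
s6 = NOT in5 = NOT H = L
s7 = s6 OR s5 = L OR H = H
s8 = s4 OR s7 = L OR H = H
s10 = s7 AND s2 AND s8 = H AND H AND H = H
s11 = s10 AND s4 = H AND L = L
s12 = s11 AND in4 AND s7 = L AND H AND H = L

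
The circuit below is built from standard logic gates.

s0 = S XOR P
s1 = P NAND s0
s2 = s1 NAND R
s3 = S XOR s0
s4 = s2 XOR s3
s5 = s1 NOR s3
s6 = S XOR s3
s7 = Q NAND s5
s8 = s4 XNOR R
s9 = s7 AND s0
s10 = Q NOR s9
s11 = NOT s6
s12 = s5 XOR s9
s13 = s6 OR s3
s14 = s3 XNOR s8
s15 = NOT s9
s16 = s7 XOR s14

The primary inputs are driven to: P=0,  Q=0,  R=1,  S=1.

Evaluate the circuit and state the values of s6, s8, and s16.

s6 = 1  s8 = 0  s16 = 0

s0 = S XOR P = 1 XOR 0 = 1
s1 = P NAND s0 = 0 NAND 1 = 1
s2 = s1 NAND R = 1 NAND 1 = 0
s3 = S XOR s0 = 1 XOR 1 = 0
s4 = s2 XOR s3 = 0 XOR 0 = 0
s5 = s1 NOR s3 = 1 NOR 0 = 0
s6 = S XOR s3 = 1 XOR 0 = 1
s7 = Q NAND s5 = 0 NAND 0 = 1
s8 = s4 XNOR R = 0 XNOR 1 = 0
s14 = s3 XNOR s8 = 0 XNOR 0 = 1
s16 = s7 XOR s14 = 1 XOR 1 = 0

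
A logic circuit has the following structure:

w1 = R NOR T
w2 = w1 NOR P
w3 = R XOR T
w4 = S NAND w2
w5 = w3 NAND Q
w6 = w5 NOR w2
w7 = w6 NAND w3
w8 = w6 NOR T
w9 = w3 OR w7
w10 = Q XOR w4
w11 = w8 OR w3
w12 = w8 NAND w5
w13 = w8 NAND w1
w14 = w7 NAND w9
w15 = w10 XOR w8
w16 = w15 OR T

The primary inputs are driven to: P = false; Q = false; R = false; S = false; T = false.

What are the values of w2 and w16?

w2 = false  w16 = false

w1 = R NOR T = false NOR false = true
w2 = w1 NOR P = true NOR false = false
w3 = R XOR T = false XOR false = false
w4 = S NAND w2 = false NAND false = true
w5 = w3 NAND Q = false NAND false = true
w6 = w5 NOR w2 = true NOR false = false
w8 = w6 NOR T = false NOR false = true
w10 = Q XOR w4 = false XOR true = true
w15 = w10 XOR w8 = true XOR true = false
w16 = w15 OR T = false OR false = false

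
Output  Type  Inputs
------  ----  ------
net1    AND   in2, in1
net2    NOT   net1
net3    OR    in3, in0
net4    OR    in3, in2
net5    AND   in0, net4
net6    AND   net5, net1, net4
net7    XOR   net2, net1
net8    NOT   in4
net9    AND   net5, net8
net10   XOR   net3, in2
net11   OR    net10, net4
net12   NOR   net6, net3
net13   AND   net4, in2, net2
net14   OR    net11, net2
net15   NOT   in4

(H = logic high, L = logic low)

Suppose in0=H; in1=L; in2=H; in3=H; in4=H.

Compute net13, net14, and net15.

net1 = in2 AND in1 = H AND L = L
net2 = NOT net1 = NOT L = H
net3 = in3 OR in0 = H OR H = H
net4 = in3 OR in2 = H OR H = H
net10 = net3 XOR in2 = H XOR H = L
net11 = net10 OR net4 = L OR H = H
net13 = net4 AND in2 AND net2 = H AND H AND H = H
net14 = net11 OR net2 = H OR H = H
net15 = NOT in4 = NOT H = L

net13 = H  net14 = H  net15 = L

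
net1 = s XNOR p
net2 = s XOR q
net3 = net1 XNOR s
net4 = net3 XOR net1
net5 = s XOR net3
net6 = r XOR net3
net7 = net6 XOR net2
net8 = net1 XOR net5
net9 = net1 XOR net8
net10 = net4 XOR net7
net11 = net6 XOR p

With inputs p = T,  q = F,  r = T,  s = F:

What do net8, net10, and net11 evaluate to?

net8 = T, net10 = T, net11 = T

net1 = s XNOR p = F XNOR T = F
net2 = s XOR q = F XOR F = F
net3 = net1 XNOR s = F XNOR F = T
net4 = net3 XOR net1 = T XOR F = T
net5 = s XOR net3 = F XOR T = T
net6 = r XOR net3 = T XOR T = F
net7 = net6 XOR net2 = F XOR F = F
net8 = net1 XOR net5 = F XOR T = T
net10 = net4 XOR net7 = T XOR F = T
net11 = net6 XOR p = F XOR T = T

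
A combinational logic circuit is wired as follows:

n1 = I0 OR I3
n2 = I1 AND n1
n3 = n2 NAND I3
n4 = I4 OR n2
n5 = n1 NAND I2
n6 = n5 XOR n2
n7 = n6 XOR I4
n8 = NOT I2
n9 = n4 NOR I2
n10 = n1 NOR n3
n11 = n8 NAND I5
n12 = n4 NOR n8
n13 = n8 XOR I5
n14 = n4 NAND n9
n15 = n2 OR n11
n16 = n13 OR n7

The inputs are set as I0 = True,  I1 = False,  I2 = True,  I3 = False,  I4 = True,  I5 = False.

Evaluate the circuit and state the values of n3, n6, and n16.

n3 = True; n6 = False; n16 = True

n1 = I0 OR I3 = True OR False = True
n2 = I1 AND n1 = False AND True = False
n3 = n2 NAND I3 = False NAND False = True
n5 = n1 NAND I2 = True NAND True = False
n6 = n5 XOR n2 = False XOR False = False
n7 = n6 XOR I4 = False XOR True = True
n8 = NOT I2 = NOT True = False
n13 = n8 XOR I5 = False XOR False = False
n16 = n13 OR n7 = False OR True = True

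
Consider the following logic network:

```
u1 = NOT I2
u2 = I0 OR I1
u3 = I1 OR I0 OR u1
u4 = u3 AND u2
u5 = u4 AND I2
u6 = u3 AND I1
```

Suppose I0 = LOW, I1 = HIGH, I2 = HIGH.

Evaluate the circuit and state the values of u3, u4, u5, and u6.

u1 = NOT I2 = NOT HIGH = LOW
u2 = I0 OR I1 = LOW OR HIGH = HIGH
u3 = I1 OR I0 OR u1 = HIGH OR LOW OR LOW = HIGH
u4 = u3 AND u2 = HIGH AND HIGH = HIGH
u5 = u4 AND I2 = HIGH AND HIGH = HIGH
u6 = u3 AND I1 = HIGH AND HIGH = HIGH

u3 = HIGH  u4 = HIGH  u5 = HIGH  u6 = HIGH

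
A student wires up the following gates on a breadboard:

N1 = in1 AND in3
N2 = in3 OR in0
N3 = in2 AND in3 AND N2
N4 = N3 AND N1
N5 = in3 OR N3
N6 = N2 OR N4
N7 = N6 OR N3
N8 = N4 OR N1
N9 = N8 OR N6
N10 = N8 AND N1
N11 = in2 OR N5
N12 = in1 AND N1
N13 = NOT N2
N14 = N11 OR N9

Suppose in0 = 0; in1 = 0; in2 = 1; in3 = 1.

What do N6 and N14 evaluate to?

N1 = in1 AND in3 = 0 AND 1 = 0
N2 = in3 OR in0 = 1 OR 0 = 1
N3 = in2 AND in3 AND N2 = 1 AND 1 AND 1 = 1
N4 = N3 AND N1 = 1 AND 0 = 0
N5 = in3 OR N3 = 1 OR 1 = 1
N6 = N2 OR N4 = 1 OR 0 = 1
N8 = N4 OR N1 = 0 OR 0 = 0
N9 = N8 OR N6 = 0 OR 1 = 1
N11 = in2 OR N5 = 1 OR 1 = 1
N14 = N11 OR N9 = 1 OR 1 = 1

N6 = 1, N14 = 1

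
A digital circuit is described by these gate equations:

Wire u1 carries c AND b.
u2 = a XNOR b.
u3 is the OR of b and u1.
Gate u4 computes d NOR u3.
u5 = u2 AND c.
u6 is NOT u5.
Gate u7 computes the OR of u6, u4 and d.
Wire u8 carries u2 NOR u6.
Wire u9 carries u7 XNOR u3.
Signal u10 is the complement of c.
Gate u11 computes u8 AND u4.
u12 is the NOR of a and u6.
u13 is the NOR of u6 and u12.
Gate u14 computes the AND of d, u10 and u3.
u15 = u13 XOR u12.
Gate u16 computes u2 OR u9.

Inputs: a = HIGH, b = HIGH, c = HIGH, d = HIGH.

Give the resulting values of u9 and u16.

u1 = c AND b = HIGH AND HIGH = HIGH
u2 = a XNOR b = HIGH XNOR HIGH = HIGH
u3 = b OR u1 = HIGH OR HIGH = HIGH
u4 = d NOR u3 = HIGH NOR HIGH = LOW
u5 = u2 AND c = HIGH AND HIGH = HIGH
u6 = NOT u5 = NOT HIGH = LOW
u7 = u6 OR u4 OR d = LOW OR LOW OR HIGH = HIGH
u9 = u7 XNOR u3 = HIGH XNOR HIGH = HIGH
u16 = u2 OR u9 = HIGH OR HIGH = HIGH

u9 = HIGH  u16 = HIGH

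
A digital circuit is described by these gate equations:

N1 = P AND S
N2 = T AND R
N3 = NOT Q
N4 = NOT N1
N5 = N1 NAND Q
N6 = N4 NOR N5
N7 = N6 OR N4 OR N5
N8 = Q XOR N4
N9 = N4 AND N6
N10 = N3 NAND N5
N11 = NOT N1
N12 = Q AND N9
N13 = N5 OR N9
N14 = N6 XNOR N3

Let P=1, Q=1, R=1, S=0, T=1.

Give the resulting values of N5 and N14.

N5 = 1, N14 = 1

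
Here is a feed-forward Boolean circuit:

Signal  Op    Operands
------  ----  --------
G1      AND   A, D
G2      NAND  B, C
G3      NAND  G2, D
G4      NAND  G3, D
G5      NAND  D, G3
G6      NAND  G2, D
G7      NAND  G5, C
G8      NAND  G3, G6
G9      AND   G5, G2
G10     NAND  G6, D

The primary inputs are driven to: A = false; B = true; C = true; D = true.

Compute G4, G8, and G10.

G4 = false, G8 = false, G10 = false

G2 = B NAND C = true NAND true = false
G3 = G2 NAND D = false NAND true = true
G4 = G3 NAND D = true NAND true = false
G6 = G2 NAND D = false NAND true = true
G8 = G3 NAND G6 = true NAND true = false
G10 = G6 NAND D = true NAND true = false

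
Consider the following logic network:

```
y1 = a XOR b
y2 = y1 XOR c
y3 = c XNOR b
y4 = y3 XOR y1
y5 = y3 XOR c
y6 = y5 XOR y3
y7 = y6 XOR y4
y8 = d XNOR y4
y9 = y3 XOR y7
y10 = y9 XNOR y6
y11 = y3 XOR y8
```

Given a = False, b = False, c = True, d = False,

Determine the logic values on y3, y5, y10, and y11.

y1 = a XOR b = False XOR False = False
y3 = c XNOR b = True XNOR False = False
y4 = y3 XOR y1 = False XOR False = False
y5 = y3 XOR c = False XOR True = True
y6 = y5 XOR y3 = True XOR False = True
y7 = y6 XOR y4 = True XOR False = True
y8 = d XNOR y4 = False XNOR False = True
y9 = y3 XOR y7 = False XOR True = True
y10 = y9 XNOR y6 = True XNOR True = True
y11 = y3 XOR y8 = False XOR True = True

y3 = False  y5 = True  y10 = True  y11 = True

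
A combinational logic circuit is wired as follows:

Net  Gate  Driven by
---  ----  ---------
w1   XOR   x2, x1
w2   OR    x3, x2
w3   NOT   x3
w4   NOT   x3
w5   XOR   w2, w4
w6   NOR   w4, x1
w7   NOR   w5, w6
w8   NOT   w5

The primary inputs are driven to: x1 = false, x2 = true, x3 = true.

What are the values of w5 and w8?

w5 = true; w8 = false

w2 = x3 OR x2 = true OR true = true
w4 = NOT x3 = NOT true = false
w5 = w2 XOR w4 = true XOR false = true
w8 = NOT w5 = NOT true = false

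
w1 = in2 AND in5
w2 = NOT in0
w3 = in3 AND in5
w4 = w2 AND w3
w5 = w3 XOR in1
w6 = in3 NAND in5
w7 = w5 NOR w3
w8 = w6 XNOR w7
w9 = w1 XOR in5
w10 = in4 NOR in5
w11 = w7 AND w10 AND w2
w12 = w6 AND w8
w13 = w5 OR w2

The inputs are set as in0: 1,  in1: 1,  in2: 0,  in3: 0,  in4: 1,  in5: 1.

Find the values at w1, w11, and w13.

w1 = in2 AND in5 = 0 AND 1 = 0
w2 = NOT in0 = NOT 1 = 0
w3 = in3 AND in5 = 0 AND 1 = 0
w5 = w3 XOR in1 = 0 XOR 1 = 1
w7 = w5 NOR w3 = 1 NOR 0 = 0
w10 = in4 NOR in5 = 1 NOR 1 = 0
w11 = w7 AND w10 AND w2 = 0 AND 0 AND 0 = 0
w13 = w5 OR w2 = 1 OR 0 = 1

w1 = 0, w11 = 0, w13 = 1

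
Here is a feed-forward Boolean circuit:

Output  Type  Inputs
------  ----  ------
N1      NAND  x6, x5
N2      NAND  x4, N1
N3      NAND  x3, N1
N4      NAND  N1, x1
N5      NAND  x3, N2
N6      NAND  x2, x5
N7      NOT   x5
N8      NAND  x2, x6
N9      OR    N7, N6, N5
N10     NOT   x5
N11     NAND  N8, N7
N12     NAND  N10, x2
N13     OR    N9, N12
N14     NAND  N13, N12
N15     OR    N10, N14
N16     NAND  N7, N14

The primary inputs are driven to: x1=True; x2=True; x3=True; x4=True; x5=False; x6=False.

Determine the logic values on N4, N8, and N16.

N4 = False  N8 = True  N16 = False

N1 = x6 NAND x5 = False NAND False = True
N2 = x4 NAND N1 = True NAND True = False
N4 = N1 NAND x1 = True NAND True = False
N5 = x3 NAND N2 = True NAND False = True
N6 = x2 NAND x5 = True NAND False = True
N7 = NOT x5 = NOT False = True
N8 = x2 NAND x6 = True NAND False = True
N9 = N7 OR N6 OR N5 = True OR True OR True = True
N10 = NOT x5 = NOT False = True
N12 = N10 NAND x2 = True NAND True = False
N13 = N9 OR N12 = True OR False = True
N14 = N13 NAND N12 = True NAND False = True
N16 = N7 NAND N14 = True NAND True = False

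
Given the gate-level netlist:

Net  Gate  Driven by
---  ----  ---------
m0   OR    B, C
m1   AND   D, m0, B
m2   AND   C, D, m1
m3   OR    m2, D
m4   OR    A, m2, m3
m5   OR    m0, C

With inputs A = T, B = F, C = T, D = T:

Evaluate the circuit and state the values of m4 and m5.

m4 = T, m5 = T

m0 = B OR C = F OR T = T
m1 = D AND m0 AND B = T AND T AND F = F
m2 = C AND D AND m1 = T AND T AND F = F
m3 = m2 OR D = F OR T = T
m4 = A OR m2 OR m3 = T OR F OR T = T
m5 = m0 OR C = T OR T = T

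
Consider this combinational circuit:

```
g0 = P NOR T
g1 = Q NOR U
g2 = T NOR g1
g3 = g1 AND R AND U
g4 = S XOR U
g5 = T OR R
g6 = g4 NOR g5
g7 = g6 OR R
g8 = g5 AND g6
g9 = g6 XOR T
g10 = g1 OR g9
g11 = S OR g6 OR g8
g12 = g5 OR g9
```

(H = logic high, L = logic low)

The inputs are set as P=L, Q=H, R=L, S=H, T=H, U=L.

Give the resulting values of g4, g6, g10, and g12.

g1 = Q NOR U = H NOR L = L
g4 = S XOR U = H XOR L = H
g5 = T OR R = H OR L = H
g6 = g4 NOR g5 = H NOR H = L
g9 = g6 XOR T = L XOR H = H
g10 = g1 OR g9 = L OR H = H
g12 = g5 OR g9 = H OR H = H

g4 = H, g6 = L, g10 = H, g12 = H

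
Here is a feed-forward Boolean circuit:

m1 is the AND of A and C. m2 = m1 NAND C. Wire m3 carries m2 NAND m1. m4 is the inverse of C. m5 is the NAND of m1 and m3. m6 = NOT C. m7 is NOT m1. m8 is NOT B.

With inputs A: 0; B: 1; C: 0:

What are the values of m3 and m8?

m3 = 1; m8 = 0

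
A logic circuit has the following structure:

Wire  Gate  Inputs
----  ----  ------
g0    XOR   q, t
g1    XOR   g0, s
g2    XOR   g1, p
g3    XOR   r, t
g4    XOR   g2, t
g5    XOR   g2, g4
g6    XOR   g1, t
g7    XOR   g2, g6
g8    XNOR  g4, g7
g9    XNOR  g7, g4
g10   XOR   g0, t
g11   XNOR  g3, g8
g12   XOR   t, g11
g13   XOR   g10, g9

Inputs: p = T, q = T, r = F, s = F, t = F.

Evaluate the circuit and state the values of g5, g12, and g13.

g0 = q XOR t = T XOR F = T
g1 = g0 XOR s = T XOR F = T
g2 = g1 XOR p = T XOR T = F
g3 = r XOR t = F XOR F = F
g4 = g2 XOR t = F XOR F = F
g5 = g2 XOR g4 = F XOR F = F
g6 = g1 XOR t = T XOR F = T
g7 = g2 XOR g6 = F XOR T = T
g8 = g4 XNOR g7 = F XNOR T = F
g9 = g7 XNOR g4 = T XNOR F = F
g10 = g0 XOR t = T XOR F = T
g11 = g3 XNOR g8 = F XNOR F = T
g12 = t XOR g11 = F XOR T = T
g13 = g10 XOR g9 = T XOR F = T

g5 = F, g12 = T, g13 = T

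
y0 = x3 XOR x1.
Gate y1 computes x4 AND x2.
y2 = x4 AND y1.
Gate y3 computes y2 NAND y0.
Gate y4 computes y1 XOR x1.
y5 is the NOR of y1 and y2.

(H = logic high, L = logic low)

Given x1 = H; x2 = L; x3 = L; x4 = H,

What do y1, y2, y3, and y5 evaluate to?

y0 = x3 XOR x1 = L XOR H = H
y1 = x4 AND x2 = H AND L = L
y2 = x4 AND y1 = H AND L = L
y3 = y2 NAND y0 = L NAND H = H
y5 = y1 NOR y2 = L NOR L = H

y1 = L, y2 = L, y3 = H, y5 = H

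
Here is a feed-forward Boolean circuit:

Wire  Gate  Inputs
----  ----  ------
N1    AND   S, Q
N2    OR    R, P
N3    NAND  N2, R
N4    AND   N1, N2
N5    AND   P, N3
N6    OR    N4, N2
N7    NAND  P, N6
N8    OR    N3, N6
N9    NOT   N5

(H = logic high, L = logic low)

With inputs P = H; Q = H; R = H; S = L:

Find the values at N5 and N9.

N2 = R OR P = H OR H = H
N3 = N2 NAND R = H NAND H = L
N5 = P AND N3 = H AND L = L
N9 = NOT N5 = NOT L = H

N5 = L  N9 = H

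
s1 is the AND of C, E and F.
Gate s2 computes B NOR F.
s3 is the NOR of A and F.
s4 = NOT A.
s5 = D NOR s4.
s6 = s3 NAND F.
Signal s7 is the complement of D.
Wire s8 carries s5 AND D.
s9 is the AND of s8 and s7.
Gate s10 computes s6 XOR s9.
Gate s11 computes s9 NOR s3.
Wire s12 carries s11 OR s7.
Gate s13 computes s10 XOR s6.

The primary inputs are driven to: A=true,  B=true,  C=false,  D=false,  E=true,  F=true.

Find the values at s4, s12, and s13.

s3 = A NOR F = true NOR true = false
s4 = NOT A = NOT true = false
s5 = D NOR s4 = false NOR false = true
s6 = s3 NAND F = false NAND true = true
s7 = NOT D = NOT false = true
s8 = s5 AND D = true AND false = false
s9 = s8 AND s7 = false AND true = false
s10 = s6 XOR s9 = true XOR false = true
s11 = s9 NOR s3 = false NOR false = true
s12 = s11 OR s7 = true OR true = true
s13 = s10 XOR s6 = true XOR true = false

s4 = false  s12 = true  s13 = false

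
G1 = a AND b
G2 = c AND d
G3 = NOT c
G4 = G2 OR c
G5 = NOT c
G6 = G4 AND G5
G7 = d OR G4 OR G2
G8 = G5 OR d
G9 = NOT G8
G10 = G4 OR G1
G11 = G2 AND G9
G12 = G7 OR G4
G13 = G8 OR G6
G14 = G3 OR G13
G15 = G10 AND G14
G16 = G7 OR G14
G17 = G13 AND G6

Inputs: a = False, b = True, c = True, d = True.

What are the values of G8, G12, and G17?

G8 = True; G12 = True; G17 = False

G2 = c AND d = True AND True = True
G4 = G2 OR c = True OR True = True
G5 = NOT c = NOT True = False
G6 = G4 AND G5 = True AND False = False
G7 = d OR G4 OR G2 = True OR True OR True = True
G8 = G5 OR d = False OR True = True
G12 = G7 OR G4 = True OR True = True
G13 = G8 OR G6 = True OR False = True
G17 = G13 AND G6 = True AND False = False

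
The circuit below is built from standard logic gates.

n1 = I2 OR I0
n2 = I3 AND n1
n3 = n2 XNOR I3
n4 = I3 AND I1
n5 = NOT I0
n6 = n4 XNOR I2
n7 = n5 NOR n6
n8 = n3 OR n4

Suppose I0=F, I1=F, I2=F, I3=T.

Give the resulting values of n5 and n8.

n5 = T; n8 = F

n1 = I2 OR I0 = F OR F = F
n2 = I3 AND n1 = T AND F = F
n3 = n2 XNOR I3 = F XNOR T = F
n4 = I3 AND I1 = T AND F = F
n5 = NOT I0 = NOT F = T
n8 = n3 OR n4 = F OR F = F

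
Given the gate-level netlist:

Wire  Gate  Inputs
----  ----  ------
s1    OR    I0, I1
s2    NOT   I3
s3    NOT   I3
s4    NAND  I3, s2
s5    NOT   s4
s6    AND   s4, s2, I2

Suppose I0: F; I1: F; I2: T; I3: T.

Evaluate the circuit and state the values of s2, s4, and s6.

s2 = NOT I3 = NOT T = F
s4 = I3 NAND s2 = T NAND F = T
s6 = s4 AND s2 AND I2 = T AND F AND T = F

s2 = F, s4 = T, s6 = F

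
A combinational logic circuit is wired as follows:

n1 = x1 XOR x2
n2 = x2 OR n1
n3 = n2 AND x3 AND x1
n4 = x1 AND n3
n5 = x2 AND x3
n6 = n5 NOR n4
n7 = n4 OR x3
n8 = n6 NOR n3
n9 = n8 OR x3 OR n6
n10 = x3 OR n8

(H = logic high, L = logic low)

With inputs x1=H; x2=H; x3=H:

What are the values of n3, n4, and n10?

n3 = H; n4 = H; n10 = H

n1 = x1 XOR x2 = H XOR H = L
n2 = x2 OR n1 = H OR L = H
n3 = n2 AND x3 AND x1 = H AND H AND H = H
n4 = x1 AND n3 = H AND H = H
n5 = x2 AND x3 = H AND H = H
n6 = n5 NOR n4 = H NOR H = L
n8 = n6 NOR n3 = L NOR H = L
n10 = x3 OR n8 = H OR L = H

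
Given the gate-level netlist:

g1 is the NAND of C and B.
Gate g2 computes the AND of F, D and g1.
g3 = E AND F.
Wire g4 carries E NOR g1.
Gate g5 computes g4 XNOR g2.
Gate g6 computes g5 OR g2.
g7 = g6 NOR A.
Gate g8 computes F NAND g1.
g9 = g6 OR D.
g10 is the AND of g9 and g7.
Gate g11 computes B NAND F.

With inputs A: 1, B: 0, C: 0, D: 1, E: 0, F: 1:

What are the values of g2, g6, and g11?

g2 = 1; g6 = 1; g11 = 1

g1 = C NAND B = 0 NAND 0 = 1
g2 = F AND D AND g1 = 1 AND 1 AND 1 = 1
g4 = E NOR g1 = 0 NOR 1 = 0
g5 = g4 XNOR g2 = 0 XNOR 1 = 0
g6 = g5 OR g2 = 0 OR 1 = 1
g11 = B NAND F = 0 NAND 1 = 1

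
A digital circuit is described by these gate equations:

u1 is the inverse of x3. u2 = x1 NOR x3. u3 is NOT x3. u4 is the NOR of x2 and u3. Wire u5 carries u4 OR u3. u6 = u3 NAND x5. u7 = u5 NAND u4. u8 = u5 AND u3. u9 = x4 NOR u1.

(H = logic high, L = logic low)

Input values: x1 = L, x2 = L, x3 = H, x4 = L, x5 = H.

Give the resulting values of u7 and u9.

u7 = L; u9 = H

u1 = NOT x3 = NOT H = L
u3 = NOT x3 = NOT H = L
u4 = x2 NOR u3 = L NOR L = H
u5 = u4 OR u3 = H OR L = H
u7 = u5 NAND u4 = H NAND H = L
u9 = x4 NOR u1 = L NOR L = H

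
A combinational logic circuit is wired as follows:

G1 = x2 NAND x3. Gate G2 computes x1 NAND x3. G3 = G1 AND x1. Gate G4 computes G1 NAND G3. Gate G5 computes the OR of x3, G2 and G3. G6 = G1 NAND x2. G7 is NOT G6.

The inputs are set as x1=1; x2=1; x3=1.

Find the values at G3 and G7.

G3 = 0, G7 = 0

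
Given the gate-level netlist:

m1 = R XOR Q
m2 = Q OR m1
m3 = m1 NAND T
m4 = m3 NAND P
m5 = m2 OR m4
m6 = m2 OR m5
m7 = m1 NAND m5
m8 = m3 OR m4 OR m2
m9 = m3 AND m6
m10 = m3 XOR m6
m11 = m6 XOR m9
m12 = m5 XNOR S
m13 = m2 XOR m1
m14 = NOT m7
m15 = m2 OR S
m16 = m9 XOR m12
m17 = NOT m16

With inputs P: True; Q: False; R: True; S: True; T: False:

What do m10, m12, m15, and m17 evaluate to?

m10 = False  m12 = True  m15 = True  m17 = True

m1 = R XOR Q = True XOR False = True
m2 = Q OR m1 = False OR True = True
m3 = m1 NAND T = True NAND False = True
m4 = m3 NAND P = True NAND True = False
m5 = m2 OR m4 = True OR False = True
m6 = m2 OR m5 = True OR True = True
m9 = m3 AND m6 = True AND True = True
m10 = m3 XOR m6 = True XOR True = False
m12 = m5 XNOR S = True XNOR True = True
m15 = m2 OR S = True OR True = True
m16 = m9 XOR m12 = True XOR True = False
m17 = NOT m16 = NOT False = True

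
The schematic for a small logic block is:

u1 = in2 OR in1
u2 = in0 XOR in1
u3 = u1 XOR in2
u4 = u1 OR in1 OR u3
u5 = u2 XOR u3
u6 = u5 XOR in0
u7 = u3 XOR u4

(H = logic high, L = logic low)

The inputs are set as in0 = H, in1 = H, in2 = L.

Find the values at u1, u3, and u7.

u1 = H  u3 = H  u7 = L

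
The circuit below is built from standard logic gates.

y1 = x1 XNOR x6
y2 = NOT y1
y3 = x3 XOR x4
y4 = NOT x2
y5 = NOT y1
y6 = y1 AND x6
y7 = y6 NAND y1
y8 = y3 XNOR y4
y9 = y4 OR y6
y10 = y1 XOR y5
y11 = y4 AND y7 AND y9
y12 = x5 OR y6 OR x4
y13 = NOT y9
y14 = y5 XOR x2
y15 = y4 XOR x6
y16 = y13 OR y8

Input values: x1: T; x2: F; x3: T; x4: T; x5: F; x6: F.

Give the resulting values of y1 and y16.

y1 = x1 XNOR x6 = T XNOR F = F
y3 = x3 XOR x4 = T XOR T = F
y4 = NOT x2 = NOT F = T
y6 = y1 AND x6 = F AND F = F
y8 = y3 XNOR y4 = F XNOR T = F
y9 = y4 OR y6 = T OR F = T
y13 = NOT y9 = NOT T = F
y16 = y13 OR y8 = F OR F = F

y1 = F, y16 = F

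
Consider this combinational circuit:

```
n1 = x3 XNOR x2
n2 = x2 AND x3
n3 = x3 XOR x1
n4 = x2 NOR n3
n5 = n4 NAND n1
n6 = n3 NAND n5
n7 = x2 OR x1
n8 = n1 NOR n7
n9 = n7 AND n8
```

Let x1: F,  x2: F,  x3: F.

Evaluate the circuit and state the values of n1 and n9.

n1 = T, n9 = F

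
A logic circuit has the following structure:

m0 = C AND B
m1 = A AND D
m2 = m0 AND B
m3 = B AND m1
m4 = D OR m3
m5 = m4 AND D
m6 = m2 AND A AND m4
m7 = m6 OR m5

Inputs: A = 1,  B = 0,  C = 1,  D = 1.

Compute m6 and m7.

m6 = 0; m7 = 1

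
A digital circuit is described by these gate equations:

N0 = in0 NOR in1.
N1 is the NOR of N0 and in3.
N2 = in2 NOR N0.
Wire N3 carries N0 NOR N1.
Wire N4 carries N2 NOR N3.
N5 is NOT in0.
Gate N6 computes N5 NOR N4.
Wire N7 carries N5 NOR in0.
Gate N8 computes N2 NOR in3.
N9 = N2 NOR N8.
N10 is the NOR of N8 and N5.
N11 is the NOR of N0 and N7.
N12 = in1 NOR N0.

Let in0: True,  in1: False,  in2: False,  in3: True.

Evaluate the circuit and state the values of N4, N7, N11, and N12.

N4 = False; N7 = False; N11 = True; N12 = True

N0 = in0 NOR in1 = True NOR False = False
N1 = N0 NOR in3 = False NOR True = False
N2 = in2 NOR N0 = False NOR False = True
N3 = N0 NOR N1 = False NOR False = True
N4 = N2 NOR N3 = True NOR True = False
N5 = NOT in0 = NOT True = False
N7 = N5 NOR in0 = False NOR True = False
N11 = N0 NOR N7 = False NOR False = True
N12 = in1 NOR N0 = False NOR False = True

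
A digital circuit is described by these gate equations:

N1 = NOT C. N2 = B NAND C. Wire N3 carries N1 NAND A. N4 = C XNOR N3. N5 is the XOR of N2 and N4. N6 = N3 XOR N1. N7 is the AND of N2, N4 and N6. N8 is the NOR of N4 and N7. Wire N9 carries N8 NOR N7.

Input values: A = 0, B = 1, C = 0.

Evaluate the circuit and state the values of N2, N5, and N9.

N2 = 1; N5 = 1; N9 = 0

N1 = NOT C = NOT 0 = 1
N2 = B NAND C = 1 NAND 0 = 1
N3 = N1 NAND A = 1 NAND 0 = 1
N4 = C XNOR N3 = 0 XNOR 1 = 0
N5 = N2 XOR N4 = 1 XOR 0 = 1
N6 = N3 XOR N1 = 1 XOR 1 = 0
N7 = N2 AND N4 AND N6 = 1 AND 0 AND 0 = 0
N8 = N4 NOR N7 = 0 NOR 0 = 1
N9 = N8 NOR N7 = 1 NOR 0 = 0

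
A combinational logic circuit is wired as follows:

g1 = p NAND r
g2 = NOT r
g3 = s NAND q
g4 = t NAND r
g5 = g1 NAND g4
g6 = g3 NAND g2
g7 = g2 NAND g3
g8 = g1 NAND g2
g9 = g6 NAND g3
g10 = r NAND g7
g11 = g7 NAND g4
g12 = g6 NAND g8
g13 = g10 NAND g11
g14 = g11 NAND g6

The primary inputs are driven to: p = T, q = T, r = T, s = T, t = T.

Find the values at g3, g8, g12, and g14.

g3 = F, g8 = T, g12 = F, g14 = F

g1 = p NAND r = T NAND T = F
g2 = NOT r = NOT T = F
g3 = s NAND q = T NAND T = F
g4 = t NAND r = T NAND T = F
g6 = g3 NAND g2 = F NAND F = T
g7 = g2 NAND g3 = F NAND F = T
g8 = g1 NAND g2 = F NAND F = T
g11 = g7 NAND g4 = T NAND F = T
g12 = g6 NAND g8 = T NAND T = F
g14 = g11 NAND g6 = T NAND T = F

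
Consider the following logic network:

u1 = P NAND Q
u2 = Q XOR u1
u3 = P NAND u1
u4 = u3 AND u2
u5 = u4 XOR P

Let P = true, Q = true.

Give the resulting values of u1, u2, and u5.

u1 = P NAND Q = true NAND true = false
u2 = Q XOR u1 = true XOR false = true
u3 = P NAND u1 = true NAND false = true
u4 = u3 AND u2 = true AND true = true
u5 = u4 XOR P = true XOR true = false

u1 = false, u2 = true, u5 = false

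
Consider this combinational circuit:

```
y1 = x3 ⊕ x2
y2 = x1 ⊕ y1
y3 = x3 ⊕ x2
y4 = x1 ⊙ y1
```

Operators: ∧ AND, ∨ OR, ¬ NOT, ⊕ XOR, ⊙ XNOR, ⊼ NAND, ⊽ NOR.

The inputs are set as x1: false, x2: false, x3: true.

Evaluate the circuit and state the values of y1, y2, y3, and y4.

y1 = true; y2 = true; y3 = true; y4 = false

y1 = x3 XOR x2 = true XOR false = true
y2 = x1 XOR y1 = false XOR true = true
y3 = x3 XOR x2 = true XOR false = true
y4 = x1 XNOR y1 = false XNOR true = false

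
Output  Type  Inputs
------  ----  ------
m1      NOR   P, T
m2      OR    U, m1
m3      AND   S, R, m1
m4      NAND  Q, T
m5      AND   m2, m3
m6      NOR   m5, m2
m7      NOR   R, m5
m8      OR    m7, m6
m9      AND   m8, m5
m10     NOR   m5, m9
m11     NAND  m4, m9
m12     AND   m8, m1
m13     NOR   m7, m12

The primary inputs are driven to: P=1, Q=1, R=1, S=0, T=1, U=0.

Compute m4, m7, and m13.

m1 = P NOR T = 1 NOR 1 = 0
m2 = U OR m1 = 0 OR 0 = 0
m3 = S AND R AND m1 = 0 AND 1 AND 0 = 0
m4 = Q NAND T = 1 NAND 1 = 0
m5 = m2 AND m3 = 0 AND 0 = 0
m6 = m5 NOR m2 = 0 NOR 0 = 1
m7 = R NOR m5 = 1 NOR 0 = 0
m8 = m7 OR m6 = 0 OR 1 = 1
m12 = m8 AND m1 = 1 AND 0 = 0
m13 = m7 NOR m12 = 0 NOR 0 = 1

m4 = 0; m7 = 0; m13 = 1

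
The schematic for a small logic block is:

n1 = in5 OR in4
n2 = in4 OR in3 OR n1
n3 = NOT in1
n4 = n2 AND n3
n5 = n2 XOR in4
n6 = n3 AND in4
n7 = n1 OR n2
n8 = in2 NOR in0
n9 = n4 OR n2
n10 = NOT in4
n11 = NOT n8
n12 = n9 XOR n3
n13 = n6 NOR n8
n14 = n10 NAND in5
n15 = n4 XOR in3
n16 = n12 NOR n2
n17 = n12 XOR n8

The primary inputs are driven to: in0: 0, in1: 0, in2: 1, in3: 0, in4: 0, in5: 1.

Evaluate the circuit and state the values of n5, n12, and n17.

n5 = 1; n12 = 0; n17 = 0

n1 = in5 OR in4 = 1 OR 0 = 1
n2 = in4 OR in3 OR n1 = 0 OR 0 OR 1 = 1
n3 = NOT in1 = NOT 0 = 1
n4 = n2 AND n3 = 1 AND 1 = 1
n5 = n2 XOR in4 = 1 XOR 0 = 1
n8 = in2 NOR in0 = 1 NOR 0 = 0
n9 = n4 OR n2 = 1 OR 1 = 1
n12 = n9 XOR n3 = 1 XOR 1 = 0
n17 = n12 XOR n8 = 0 XOR 0 = 0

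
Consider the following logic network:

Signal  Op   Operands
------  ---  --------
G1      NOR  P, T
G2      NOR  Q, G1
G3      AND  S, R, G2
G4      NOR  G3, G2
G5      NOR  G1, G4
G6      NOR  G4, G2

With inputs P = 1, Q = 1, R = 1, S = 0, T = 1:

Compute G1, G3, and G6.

G1 = P NOR T = 1 NOR 1 = 0
G2 = Q NOR G1 = 1 NOR 0 = 0
G3 = S AND R AND G2 = 0 AND 1 AND 0 = 0
G4 = G3 NOR G2 = 0 NOR 0 = 1
G6 = G4 NOR G2 = 1 NOR 0 = 0

G1 = 0, G3 = 0, G6 = 0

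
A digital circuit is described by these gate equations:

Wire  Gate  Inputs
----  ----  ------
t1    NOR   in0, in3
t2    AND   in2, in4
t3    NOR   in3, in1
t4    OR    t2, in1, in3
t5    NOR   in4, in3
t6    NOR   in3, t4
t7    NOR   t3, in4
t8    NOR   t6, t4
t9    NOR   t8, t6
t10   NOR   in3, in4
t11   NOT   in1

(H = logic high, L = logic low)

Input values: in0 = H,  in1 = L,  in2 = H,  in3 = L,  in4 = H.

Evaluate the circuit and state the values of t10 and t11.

t10 = L  t11 = H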